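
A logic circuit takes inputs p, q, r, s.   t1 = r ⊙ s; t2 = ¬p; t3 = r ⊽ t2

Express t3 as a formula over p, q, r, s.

t2 = ¬p
t3 = r ⊽ t2 = r ⊽ ¬p

r ⊽ ¬p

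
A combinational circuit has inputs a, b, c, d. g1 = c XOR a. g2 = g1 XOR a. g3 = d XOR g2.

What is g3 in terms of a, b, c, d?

g1 = c XOR a
g2 = g1 XOR a = (c XOR a) XOR a
g3 = d XOR g2 = d XOR ((c XOR a) XOR a)

d XOR ((c XOR a) XOR a)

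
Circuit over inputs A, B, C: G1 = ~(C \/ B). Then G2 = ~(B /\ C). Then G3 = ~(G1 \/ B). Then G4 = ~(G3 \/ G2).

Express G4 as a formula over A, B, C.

G1 = ~(C \/ B)
G2 = ~(B /\ C)
G3 = ~(G1 \/ B) = ~((~(C \/ B)) \/ B)
G4 = ~(G3 \/ G2) = ~((~((~(C \/ B)) \/ B)) \/ (~(B /\ C)))

~((~((~(C \/ B)) \/ B)) \/ (~(B /\ C)))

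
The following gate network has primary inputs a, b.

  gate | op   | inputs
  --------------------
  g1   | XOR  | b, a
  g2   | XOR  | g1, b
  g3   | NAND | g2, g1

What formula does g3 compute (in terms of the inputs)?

g1 = b XOR a
g2 = g1 XOR b = (b XOR a) XOR b
g3 = g2 NAND g1 = ((b XOR a) XOR b) NAND (b XOR a)

((b XOR a) XOR b) NAND (b XOR a)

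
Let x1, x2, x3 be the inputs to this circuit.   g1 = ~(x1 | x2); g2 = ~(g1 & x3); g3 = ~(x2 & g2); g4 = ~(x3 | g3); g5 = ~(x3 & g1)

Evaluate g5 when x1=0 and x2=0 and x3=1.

g1 = ~(0 | 0) = 1
g5 = ~(1 & 1) = 0

0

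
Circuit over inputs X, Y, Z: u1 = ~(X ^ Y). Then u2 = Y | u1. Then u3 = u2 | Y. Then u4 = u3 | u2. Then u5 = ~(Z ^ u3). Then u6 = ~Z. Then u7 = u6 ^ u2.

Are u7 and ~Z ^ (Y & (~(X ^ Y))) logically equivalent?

u1 = ~(X ^ Y)
u2 = Y | u1 = Y | (~(X ^ Y))
u6 = ~Z
u7 = u6 ^ u2 = ~Z ^ (Y | (~(X ^ Y)))
At X=0, Y=0, Z=0: circuit gives 0, formula gives 1.

No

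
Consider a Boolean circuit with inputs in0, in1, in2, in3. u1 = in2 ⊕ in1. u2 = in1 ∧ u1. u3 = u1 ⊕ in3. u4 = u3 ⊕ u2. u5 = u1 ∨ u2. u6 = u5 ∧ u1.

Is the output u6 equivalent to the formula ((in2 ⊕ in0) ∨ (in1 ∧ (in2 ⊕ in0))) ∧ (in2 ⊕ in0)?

No

u1 = in2 ⊕ in1
u2 = in1 ∧ u1 = in1 ∧ (in2 ⊕ in1)
u5 = u1 ∨ u2 = (in2 ⊕ in1) ∨ (in1 ∧ (in2 ⊕ in1))
u6 = u5 ∧ u1 = ((in2 ⊕ in1) ∨ (in1 ∧ (in2 ⊕ in1))) ∧ (in2 ⊕ in1)
At in0=0, in1=1, in2=0, in3=0: circuit gives 1, formula gives 0.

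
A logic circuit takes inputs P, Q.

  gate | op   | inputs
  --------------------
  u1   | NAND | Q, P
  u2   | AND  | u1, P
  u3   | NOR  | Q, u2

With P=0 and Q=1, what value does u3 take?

u1 = 1 NAND 0 = 1
u2 = 1 AND 0 = 0
u3 = 1 NOR 0 = 0

0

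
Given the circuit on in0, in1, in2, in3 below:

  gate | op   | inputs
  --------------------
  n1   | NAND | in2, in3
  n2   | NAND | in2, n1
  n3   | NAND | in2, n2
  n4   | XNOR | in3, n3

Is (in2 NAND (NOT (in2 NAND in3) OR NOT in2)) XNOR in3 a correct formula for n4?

Yes

n1 = in2 NAND in3
n2 = in2 NAND n1 = in2 NAND (in2 NAND in3)
n3 = in2 NAND n2 = in2 NAND (in2 NAND (in2 NAND in3))
n4 = in3 XNOR n3 = in3 XNOR (in2 NAND (in2 NAND (in2 NAND in3)))
At in0=0, in1=0, in2=0, in3=0: circuit gives 0, formula gives 0.
At in0=0, in1=0, in2=0, in3=1: circuit gives 1, formula gives 1.
Agrees on all 16 inputs.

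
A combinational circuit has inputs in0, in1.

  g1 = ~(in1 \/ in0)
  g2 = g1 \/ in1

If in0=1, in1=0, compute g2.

g1 = ~(0 \/ 1) = 0
g2 = 0 \/ 0 = 0

0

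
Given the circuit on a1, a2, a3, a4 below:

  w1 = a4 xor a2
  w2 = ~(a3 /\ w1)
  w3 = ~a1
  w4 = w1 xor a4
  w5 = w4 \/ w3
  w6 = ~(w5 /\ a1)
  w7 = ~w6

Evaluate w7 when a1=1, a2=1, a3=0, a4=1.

w1 = 1 xor 1 = 0
w3 = ~1 = 0
w4 = 0 xor 1 = 1
w5 = 1 \/ 0 = 1
w6 = ~(1 /\ 1) = 0
w7 = ~0 = 1

1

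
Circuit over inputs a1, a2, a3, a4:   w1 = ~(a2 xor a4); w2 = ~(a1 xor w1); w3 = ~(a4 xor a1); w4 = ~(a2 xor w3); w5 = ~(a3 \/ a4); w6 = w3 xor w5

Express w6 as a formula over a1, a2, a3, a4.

w3 = ~(a4 xor a1)
w5 = ~(a3 \/ a4)
w6 = w3 xor w5 = (~(a4 xor a1)) xor (~(a3 \/ a4))

(~(a4 xor a1)) xor (~(a3 \/ a4))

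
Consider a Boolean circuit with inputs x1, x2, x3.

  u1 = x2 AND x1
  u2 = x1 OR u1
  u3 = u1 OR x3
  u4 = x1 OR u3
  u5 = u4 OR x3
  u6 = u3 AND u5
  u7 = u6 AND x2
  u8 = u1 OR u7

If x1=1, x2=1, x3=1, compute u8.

1

u1 = 1 AND 1 = 1
u3 = 1 OR 1 = 1
u4 = 1 OR 1 = 1
u5 = 1 OR 1 = 1
u6 = 1 AND 1 = 1
u7 = 1 AND 1 = 1
u8 = 1 OR 1 = 1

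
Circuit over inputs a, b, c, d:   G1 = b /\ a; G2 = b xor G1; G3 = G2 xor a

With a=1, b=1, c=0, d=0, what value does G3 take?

1

G1 = 1 /\ 1 = 1
G2 = 1 xor 1 = 0
G3 = 0 xor 1 = 1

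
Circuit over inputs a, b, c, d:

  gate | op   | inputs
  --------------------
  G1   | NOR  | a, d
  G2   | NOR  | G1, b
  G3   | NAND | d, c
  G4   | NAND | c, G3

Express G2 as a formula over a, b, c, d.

G1 = a NOR d
G2 = G1 NOR b = (a NOR d) NOR b

(a NOR d) NOR b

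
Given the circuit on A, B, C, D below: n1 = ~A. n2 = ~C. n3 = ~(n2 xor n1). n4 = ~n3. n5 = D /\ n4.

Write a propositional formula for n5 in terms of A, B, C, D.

D /\ ~(~(~C xor ~A))

n1 = ~A
n2 = ~C
n3 = ~(n2 xor n1) = ~(~C xor ~A)
n4 = ~n3 = ~(~(~C xor ~A))
n5 = D /\ n4 = D /\ ~(~(~C xor ~A))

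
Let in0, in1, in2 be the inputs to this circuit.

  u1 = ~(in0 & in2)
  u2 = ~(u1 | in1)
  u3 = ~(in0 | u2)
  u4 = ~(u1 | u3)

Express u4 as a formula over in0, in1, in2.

u1 = ~(in0 & in2)
u2 = ~(u1 | in1) = ~((~(in0 & in2)) | in1)
u3 = ~(in0 | u2) = ~(in0 | (~((~(in0 & in2)) | in1)))
u4 = ~(u1 | u3) = ~((~(in0 & in2)) | (~(in0 | (~((~(in0 & in2)) | in1)))))

~((~(in0 & in2)) | (~(in0 | (~((~(in0 & in2)) | in1)))))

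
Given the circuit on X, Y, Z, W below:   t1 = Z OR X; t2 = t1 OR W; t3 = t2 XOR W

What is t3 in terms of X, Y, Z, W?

t1 = Z OR X
t2 = t1 OR W = (Z OR X) OR W
t3 = t2 XOR W = ((Z OR X) OR W) XOR W

((Z OR X) OR W) XOR W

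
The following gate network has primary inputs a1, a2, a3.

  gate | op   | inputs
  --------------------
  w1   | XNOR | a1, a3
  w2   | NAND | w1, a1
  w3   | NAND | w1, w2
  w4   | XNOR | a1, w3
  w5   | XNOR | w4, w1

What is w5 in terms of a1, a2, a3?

(a1 XNOR ((a1 XNOR a3) NAND ((a1 XNOR a3) NAND a1))) XNOR (a1 XNOR a3)

w1 = a1 XNOR a3
w2 = w1 NAND a1 = (a1 XNOR a3) NAND a1
w3 = w1 NAND w2 = (a1 XNOR a3) NAND ((a1 XNOR a3) NAND a1)
w4 = a1 XNOR w3 = a1 XNOR ((a1 XNOR a3) NAND ((a1 XNOR a3) NAND a1))
w5 = w4 XNOR w1 = (a1 XNOR ((a1 XNOR a3) NAND ((a1 XNOR a3) NAND a1))) XNOR (a1 XNOR a3)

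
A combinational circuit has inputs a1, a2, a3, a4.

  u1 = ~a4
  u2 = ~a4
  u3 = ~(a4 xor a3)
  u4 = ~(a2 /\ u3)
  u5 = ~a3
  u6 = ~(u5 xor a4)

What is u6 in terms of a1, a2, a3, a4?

u5 = ~a3
u6 = ~(u5 xor a4) = ~(~a3 xor a4)

~(~a3 xor a4)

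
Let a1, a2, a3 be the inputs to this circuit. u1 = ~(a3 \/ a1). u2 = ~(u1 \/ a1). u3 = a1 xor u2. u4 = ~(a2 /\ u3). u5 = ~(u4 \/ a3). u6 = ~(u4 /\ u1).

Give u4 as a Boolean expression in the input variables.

u1 = ~(a3 \/ a1)
u2 = ~(u1 \/ a1) = ~((~(a3 \/ a1)) \/ a1)
u3 = a1 xor u2 = a1 xor (~((~(a3 \/ a1)) \/ a1))
u4 = ~(a2 /\ u3) = ~(a2 /\ (a1 xor (~((~(a3 \/ a1)) \/ a1))))

~(a2 /\ (a1 xor (~((~(a3 \/ a1)) \/ a1))))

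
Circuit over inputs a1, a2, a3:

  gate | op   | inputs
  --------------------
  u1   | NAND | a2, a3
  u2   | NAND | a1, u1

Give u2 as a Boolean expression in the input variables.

u1 = a2 NAND a3
u2 = a1 NAND u1 = a1 NAND (a2 NAND a3)

a1 NAND (a2 NAND a3)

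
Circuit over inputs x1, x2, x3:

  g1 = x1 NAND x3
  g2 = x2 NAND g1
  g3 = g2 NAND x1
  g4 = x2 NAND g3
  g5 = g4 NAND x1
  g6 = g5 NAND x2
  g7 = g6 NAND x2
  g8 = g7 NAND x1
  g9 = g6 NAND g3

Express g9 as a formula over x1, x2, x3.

(((x2 NAND ((x2 NAND (x1 NAND x3)) NAND x1)) NAND x1) NAND x2) NAND ((x2 NAND (x1 NAND x3)) NAND x1)

g1 = x1 NAND x3
g2 = x2 NAND g1 = x2 NAND (x1 NAND x3)
g3 = g2 NAND x1 = (x2 NAND (x1 NAND x3)) NAND x1
g4 = x2 NAND g3 = x2 NAND ((x2 NAND (x1 NAND x3)) NAND x1)
g5 = g4 NAND x1 = (x2 NAND ((x2 NAND (x1 NAND x3)) NAND x1)) NAND x1
g6 = g5 NAND x2 = ((x2 NAND ((x2 NAND (x1 NAND x3)) NAND x1)) NAND x1) NAND x2
g9 = g6 NAND g3 = (((x2 NAND ((x2 NAND (x1 NAND x3)) NAND x1)) NAND x1) NAND x2) NAND ((x2 NAND (x1 NAND x3)) NAND x1)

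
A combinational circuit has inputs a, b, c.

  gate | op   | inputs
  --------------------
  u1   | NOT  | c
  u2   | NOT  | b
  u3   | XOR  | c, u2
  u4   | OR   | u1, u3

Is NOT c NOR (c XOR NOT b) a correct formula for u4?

No

u1 = NOT c
u2 = NOT b
u3 = c XOR u2 = c XOR NOT b
u4 = u1 OR u3 = NOT c OR (c XOR NOT b)
At a=0, b=0, c=0: circuit gives 1, formula gives 0.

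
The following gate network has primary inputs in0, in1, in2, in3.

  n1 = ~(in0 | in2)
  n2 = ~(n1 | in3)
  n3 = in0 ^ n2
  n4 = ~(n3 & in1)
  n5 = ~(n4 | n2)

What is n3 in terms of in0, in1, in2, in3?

n1 = ~(in0 | in2)
n2 = ~(n1 | in3) = ~((~(in0 | in2)) | in3)
n3 = in0 ^ n2 = in0 ^ (~((~(in0 | in2)) | in3))

in0 ^ (~((~(in0 | in2)) | in3))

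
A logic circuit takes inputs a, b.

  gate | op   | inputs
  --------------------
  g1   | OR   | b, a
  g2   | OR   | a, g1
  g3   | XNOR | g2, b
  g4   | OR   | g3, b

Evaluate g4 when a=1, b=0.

g1 = 0 OR 1 = 1
g2 = 1 OR 1 = 1
g3 = 1 XNOR 0 = 0
g4 = 0 OR 0 = 0

0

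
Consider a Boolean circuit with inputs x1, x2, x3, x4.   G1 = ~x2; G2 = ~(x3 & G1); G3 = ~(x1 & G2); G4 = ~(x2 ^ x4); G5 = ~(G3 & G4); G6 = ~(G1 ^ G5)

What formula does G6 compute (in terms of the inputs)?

~(~x2 ^ (~((~(x1 & (~(x3 & ~x2)))) & (~(x2 ^ x4)))))

G1 = ~x2
G2 = ~(x3 & G1) = ~(x3 & ~x2)
G3 = ~(x1 & G2) = ~(x1 & (~(x3 & ~x2)))
G4 = ~(x2 ^ x4)
G5 = ~(G3 & G4) = ~((~(x1 & (~(x3 & ~x2)))) & (~(x2 ^ x4)))
G6 = ~(G1 ^ G5) = ~(~x2 ^ (~((~(x1 & (~(x3 & ~x2)))) & (~(x2 ^ x4)))))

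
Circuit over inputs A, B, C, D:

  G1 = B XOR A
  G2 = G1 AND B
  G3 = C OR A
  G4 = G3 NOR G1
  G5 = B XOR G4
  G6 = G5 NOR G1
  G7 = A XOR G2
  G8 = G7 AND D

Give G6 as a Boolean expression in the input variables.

G1 = B XOR A
G3 = C OR A
G4 = G3 NOR G1 = (C OR A) NOR (B XOR A)
G5 = B XOR G4 = B XOR ((C OR A) NOR (B XOR A))
G6 = G5 NOR G1 = (B XOR ((C OR A) NOR (B XOR A))) NOR (B XOR A)

(B XOR ((C OR A) NOR (B XOR A))) NOR (B XOR A)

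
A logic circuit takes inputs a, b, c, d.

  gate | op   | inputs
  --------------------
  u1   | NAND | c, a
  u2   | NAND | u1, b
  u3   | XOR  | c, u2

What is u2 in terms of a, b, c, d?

u1 = c NAND a
u2 = u1 NAND b = (c NAND a) NAND b

(c NAND a) NAND b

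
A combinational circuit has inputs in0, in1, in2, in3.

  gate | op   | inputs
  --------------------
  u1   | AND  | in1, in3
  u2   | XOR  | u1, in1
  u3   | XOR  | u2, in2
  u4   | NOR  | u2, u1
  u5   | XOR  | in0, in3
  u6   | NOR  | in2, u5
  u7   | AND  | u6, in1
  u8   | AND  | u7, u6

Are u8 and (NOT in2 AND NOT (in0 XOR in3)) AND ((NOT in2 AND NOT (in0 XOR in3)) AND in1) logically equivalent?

u5 = in0 XOR in3
u6 = in2 NOR u5 = in2 NOR (in0 XOR in3)
u7 = u6 AND in1 = (in2 NOR (in0 XOR in3)) AND in1
u8 = u7 AND u6 = ((in2 NOR (in0 XOR in3)) AND in1) AND (in2 NOR (in0 XOR in3))
At in0=0, in1=0, in2=0, in3=0: circuit gives 0, formula gives 0.
At in0=0, in1=1, in2=0, in3=0: circuit gives 1, formula gives 1.
Agrees on all 16 inputs.

Yes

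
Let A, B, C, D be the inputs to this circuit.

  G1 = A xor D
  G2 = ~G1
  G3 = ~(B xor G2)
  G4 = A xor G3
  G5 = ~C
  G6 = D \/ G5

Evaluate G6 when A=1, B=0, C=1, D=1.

1

G5 = ~1 = 0
G6 = 1 \/ 0 = 1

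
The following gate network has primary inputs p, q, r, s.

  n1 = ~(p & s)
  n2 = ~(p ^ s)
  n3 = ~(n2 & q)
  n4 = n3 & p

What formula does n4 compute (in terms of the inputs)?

(~((~(p ^ s)) & q)) & p

n2 = ~(p ^ s)
n3 = ~(n2 & q) = ~((~(p ^ s)) & q)
n4 = n3 & p = (~((~(p ^ s)) & q)) & p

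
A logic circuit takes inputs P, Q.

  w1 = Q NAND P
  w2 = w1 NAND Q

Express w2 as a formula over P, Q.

w1 = Q NAND P
w2 = w1 NAND Q = (Q NAND P) NAND Q

(Q NAND P) NAND Q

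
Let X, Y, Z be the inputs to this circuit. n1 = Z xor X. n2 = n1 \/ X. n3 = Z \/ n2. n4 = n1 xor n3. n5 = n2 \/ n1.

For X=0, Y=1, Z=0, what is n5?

0

n1 = 0 xor 0 = 0
n2 = 0 \/ 0 = 0
n5 = 0 \/ 0 = 0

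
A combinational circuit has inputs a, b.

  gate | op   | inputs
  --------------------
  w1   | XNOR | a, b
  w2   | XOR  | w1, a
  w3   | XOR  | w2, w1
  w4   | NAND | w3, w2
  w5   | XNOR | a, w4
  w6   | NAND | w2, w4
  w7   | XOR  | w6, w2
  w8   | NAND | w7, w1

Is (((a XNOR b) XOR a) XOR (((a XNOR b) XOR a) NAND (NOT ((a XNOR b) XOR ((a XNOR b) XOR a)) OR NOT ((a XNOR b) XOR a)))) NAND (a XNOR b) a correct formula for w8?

w1 = a XNOR b
w2 = w1 XOR a = (a XNOR b) XOR a
w3 = w2 XOR w1 = ((a XNOR b) XOR a) XOR (a XNOR b)
w4 = w3 NAND w2 = (((a XNOR b) XOR a) XOR (a XNOR b)) NAND ((a XNOR b) XOR a)
w6 = w2 NAND w4 = ((a XNOR b) XOR a) NAND ((((a XNOR b) XOR a) XOR (a XNOR b)) NAND ((a XNOR b) XOR a))
w7 = w6 XOR w2 = (((a XNOR b) XOR a) NAND ((((a XNOR b) XOR a) XOR (a XNOR b)) NAND ((a XNOR b) XOR a))) XOR ((a XNOR b) XOR a)
w8 = w7 NAND w1 = ((((a XNOR b) XOR a) NAND ((((a XNOR b) XOR a) XOR (a XNOR b)) NAND ((a XNOR b) XOR a))) XOR ((a XNOR b) XOR a)) NAND (a XNOR b)
At a=0, b=0: circuit gives 0, formula gives 0.
At a=0, b=1: circuit gives 1, formula gives 1.
Agrees on all 4 inputs.

Yes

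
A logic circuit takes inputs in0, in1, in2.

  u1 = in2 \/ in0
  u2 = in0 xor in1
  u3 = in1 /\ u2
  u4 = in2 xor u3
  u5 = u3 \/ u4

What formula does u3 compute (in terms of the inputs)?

in1 /\ (in0 xor in1)

u2 = in0 xor in1
u3 = in1 /\ u2 = in1 /\ (in0 xor in1)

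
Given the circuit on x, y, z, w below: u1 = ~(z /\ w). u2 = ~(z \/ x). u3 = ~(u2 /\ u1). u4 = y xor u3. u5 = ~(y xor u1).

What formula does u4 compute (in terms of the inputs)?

u1 = ~(z /\ w)
u2 = ~(z \/ x)
u3 = ~(u2 /\ u1) = ~((~(z \/ x)) /\ (~(z /\ w)))
u4 = y xor u3 = y xor (~((~(z \/ x)) /\ (~(z /\ w))))

y xor (~((~(z \/ x)) /\ (~(z /\ w))))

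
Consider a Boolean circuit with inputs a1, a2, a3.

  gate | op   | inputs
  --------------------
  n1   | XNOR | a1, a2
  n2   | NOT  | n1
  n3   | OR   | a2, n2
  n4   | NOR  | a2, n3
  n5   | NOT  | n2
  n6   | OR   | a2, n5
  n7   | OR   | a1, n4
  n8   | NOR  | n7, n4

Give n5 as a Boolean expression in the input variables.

n1 = a1 XNOR a2
n2 = NOT n1 = NOT (a1 XNOR a2)
n5 = NOT n2 = NOT NOT (a1 XNOR a2)

NOT NOT (a1 XNOR a2)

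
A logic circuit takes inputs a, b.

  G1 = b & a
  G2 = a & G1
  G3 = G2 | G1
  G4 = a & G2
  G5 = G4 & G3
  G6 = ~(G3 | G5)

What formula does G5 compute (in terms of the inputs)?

G1 = b & a
G2 = a & G1 = a & (b & a)
G3 = G2 | G1 = (a & (b & a)) | (b & a)
G4 = a & G2 = a & (a & (b & a))
G5 = G4 & G3 = (a & (a & (b & a))) & ((a & (b & a)) | (b & a))

(a & (a & (b & a))) & ((a & (b & a)) | (b & a))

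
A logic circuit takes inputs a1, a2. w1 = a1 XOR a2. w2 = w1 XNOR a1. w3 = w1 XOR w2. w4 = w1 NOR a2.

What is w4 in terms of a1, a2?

w1 = a1 XOR a2
w4 = w1 NOR a2 = (a1 XOR a2) NOR a2

(a1 XOR a2) NOR a2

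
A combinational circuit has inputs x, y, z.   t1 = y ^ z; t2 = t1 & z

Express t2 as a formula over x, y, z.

(y ^ z) & z

t1 = y ^ z
t2 = t1 & z = (y ^ z) & z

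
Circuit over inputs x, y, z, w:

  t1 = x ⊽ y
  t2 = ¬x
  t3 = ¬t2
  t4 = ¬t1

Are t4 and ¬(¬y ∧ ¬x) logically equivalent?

Yes

t1 = x ⊽ y
t4 = ¬t1 = ¬(x ⊽ y)
At x=0, y=0, z=0, w=0: circuit gives 0, formula gives 0.
At x=0, y=1, z=0, w=0: circuit gives 1, formula gives 1.
Agrees on all 16 inputs.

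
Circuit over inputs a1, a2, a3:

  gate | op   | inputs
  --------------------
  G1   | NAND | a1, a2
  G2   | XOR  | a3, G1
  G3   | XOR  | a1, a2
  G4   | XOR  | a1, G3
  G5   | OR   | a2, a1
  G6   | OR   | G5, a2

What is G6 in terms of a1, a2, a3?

G5 = a2 OR a1
G6 = G5 OR a2 = (a2 OR a1) OR a2

(a2 OR a1) OR a2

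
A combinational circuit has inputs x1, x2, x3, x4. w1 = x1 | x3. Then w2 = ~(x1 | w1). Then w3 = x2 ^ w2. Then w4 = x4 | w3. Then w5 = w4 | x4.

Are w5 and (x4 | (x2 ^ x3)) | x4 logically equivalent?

w1 = x1 | x3
w2 = ~(x1 | w1) = ~(x1 | (x1 | x3))
w3 = x2 ^ w2 = x2 ^ (~(x1 | (x1 | x3)))
w4 = x4 | w3 = x4 | (x2 ^ (~(x1 | (x1 | x3))))
w5 = w4 | x4 = (x4 | (x2 ^ (~(x1 | (x1 | x3))))) | x4
At x1=0, x2=0, x3=0, x4=0: circuit gives 1, formula gives 0.

No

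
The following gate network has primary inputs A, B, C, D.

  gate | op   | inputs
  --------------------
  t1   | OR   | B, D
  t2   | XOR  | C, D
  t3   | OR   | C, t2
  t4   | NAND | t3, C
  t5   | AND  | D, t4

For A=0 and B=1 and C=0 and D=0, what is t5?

0

t2 = 0 XOR 0 = 0
t3 = 0 OR 0 = 0
t4 = 0 NAND 0 = 1
t5 = 0 AND 1 = 0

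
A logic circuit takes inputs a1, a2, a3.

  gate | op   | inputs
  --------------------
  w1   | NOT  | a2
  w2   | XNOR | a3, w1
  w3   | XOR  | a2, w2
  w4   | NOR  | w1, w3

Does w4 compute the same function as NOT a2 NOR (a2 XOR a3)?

No

w1 = NOT a2
w2 = a3 XNOR w1 = a3 XNOR NOT a2
w3 = a2 XOR w2 = a2 XOR (a3 XNOR NOT a2)
w4 = w1 NOR w3 = NOT a2 NOR (a2 XOR (a3 XNOR NOT a2))
At a1=0, a2=1, a3=0: circuit gives 1, formula gives 0.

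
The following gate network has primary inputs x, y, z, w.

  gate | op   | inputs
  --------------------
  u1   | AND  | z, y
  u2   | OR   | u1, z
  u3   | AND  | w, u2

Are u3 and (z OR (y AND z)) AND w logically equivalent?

Yes

u1 = z AND y
u2 = u1 OR z = (z AND y) OR z
u3 = w AND u2 = w AND ((z AND y) OR z)
At x=0, y=0, z=0, w=0: circuit gives 0, formula gives 0.
At x=0, y=0, z=1, w=1: circuit gives 1, formula gives 1.
Agrees on all 16 inputs.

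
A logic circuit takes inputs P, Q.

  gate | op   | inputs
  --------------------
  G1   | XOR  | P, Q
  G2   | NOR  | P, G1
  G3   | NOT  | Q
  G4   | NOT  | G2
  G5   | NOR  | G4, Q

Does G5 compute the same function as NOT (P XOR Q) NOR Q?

No

G1 = P XOR Q
G2 = P NOR G1 = P NOR (P XOR Q)
G4 = NOT G2 = NOT (P NOR (P XOR Q))
G5 = G4 NOR Q = NOT (P NOR (P XOR Q)) NOR Q
At P=0, Q=0: circuit gives 1, formula gives 0.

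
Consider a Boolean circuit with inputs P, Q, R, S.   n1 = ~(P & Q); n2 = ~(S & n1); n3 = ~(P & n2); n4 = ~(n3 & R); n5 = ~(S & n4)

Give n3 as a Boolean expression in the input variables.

~(P & (~(S & (~(P & Q)))))

n1 = ~(P & Q)
n2 = ~(S & n1) = ~(S & (~(P & Q)))
n3 = ~(P & n2) = ~(P & (~(S & (~(P & Q)))))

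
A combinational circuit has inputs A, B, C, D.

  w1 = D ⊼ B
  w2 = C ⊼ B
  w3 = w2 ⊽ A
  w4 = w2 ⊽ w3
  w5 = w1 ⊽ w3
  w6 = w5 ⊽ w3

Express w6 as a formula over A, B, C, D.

w1 = D ⊼ B
w2 = C ⊼ B
w3 = w2 ⊽ A = (C ⊼ B) ⊽ A
w5 = w1 ⊽ w3 = (D ⊼ B) ⊽ ((C ⊼ B) ⊽ A)
w6 = w5 ⊽ w3 = ((D ⊼ B) ⊽ ((C ⊼ B) ⊽ A)) ⊽ ((C ⊼ B) ⊽ A)

((D ⊼ B) ⊽ ((C ⊼ B) ⊽ A)) ⊽ ((C ⊼ B) ⊽ A)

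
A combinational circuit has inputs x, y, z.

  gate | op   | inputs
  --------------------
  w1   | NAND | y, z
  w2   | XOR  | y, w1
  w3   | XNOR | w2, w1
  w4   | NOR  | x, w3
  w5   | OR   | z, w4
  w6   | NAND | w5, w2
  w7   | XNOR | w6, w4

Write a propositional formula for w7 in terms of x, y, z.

((z OR (x NOR ((y XOR (y NAND z)) XNOR (y NAND z)))) NAND (y XOR (y NAND z))) XNOR (x NOR ((y XOR (y NAND z)) XNOR (y NAND z)))

w1 = y NAND z
w2 = y XOR w1 = y XOR (y NAND z)
w3 = w2 XNOR w1 = (y XOR (y NAND z)) XNOR (y NAND z)
w4 = x NOR w3 = x NOR ((y XOR (y NAND z)) XNOR (y NAND z))
w5 = z OR w4 = z OR (x NOR ((y XOR (y NAND z)) XNOR (y NAND z)))
w6 = w5 NAND w2 = (z OR (x NOR ((y XOR (y NAND z)) XNOR (y NAND z)))) NAND (y XOR (y NAND z))
w7 = w6 XNOR w4 = ((z OR (x NOR ((y XOR (y NAND z)) XNOR (y NAND z)))) NAND (y XOR (y NAND z))) XNOR (x NOR ((y XOR (y NAND z)) XNOR (y NAND z)))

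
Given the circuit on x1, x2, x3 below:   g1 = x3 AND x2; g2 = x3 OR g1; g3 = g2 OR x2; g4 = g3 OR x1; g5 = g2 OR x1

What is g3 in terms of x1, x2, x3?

g1 = x3 AND x2
g2 = x3 OR g1 = x3 OR (x3 AND x2)
g3 = g2 OR x2 = (x3 OR (x3 AND x2)) OR x2

(x3 OR (x3 AND x2)) OR x2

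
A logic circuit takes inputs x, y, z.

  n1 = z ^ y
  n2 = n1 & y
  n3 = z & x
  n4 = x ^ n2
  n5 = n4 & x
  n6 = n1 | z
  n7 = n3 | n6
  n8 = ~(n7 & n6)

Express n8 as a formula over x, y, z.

~(((z & x) | ((z ^ y) | z)) & ((z ^ y) | z))

n1 = z ^ y
n3 = z & x
n6 = n1 | z = (z ^ y) | z
n7 = n3 | n6 = (z & x) | ((z ^ y) | z)
n8 = ~(n7 & n6) = ~(((z & x) | ((z ^ y) | z)) & ((z ^ y) | z))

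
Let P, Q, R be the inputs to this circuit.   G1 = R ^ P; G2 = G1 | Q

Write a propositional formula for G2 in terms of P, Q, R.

(R ^ P) | Q

G1 = R ^ P
G2 = G1 | Q = (R ^ P) | Q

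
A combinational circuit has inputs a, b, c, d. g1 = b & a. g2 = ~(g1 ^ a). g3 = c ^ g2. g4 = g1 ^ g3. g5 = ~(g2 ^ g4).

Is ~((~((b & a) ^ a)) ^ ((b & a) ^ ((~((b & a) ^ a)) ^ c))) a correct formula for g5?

Yes

g1 = b & a
g2 = ~(g1 ^ a) = ~((b & a) ^ a)
g3 = c ^ g2 = c ^ (~((b & a) ^ a))
g4 = g1 ^ g3 = (b & a) ^ (c ^ (~((b & a) ^ a)))
g5 = ~(g2 ^ g4) = ~((~((b & a) ^ a)) ^ ((b & a) ^ (c ^ (~((b & a) ^ a)))))
At a=0, b=0, c=1, d=0: circuit gives 0, formula gives 0.
At a=0, b=0, c=0, d=0: circuit gives 1, formula gives 1.
Agrees on all 16 inputs.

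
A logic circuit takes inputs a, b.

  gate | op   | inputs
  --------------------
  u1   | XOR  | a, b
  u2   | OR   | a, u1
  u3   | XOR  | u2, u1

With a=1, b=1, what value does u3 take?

1

u1 = 1 XOR 1 = 0
u2 = 1 OR 0 = 1
u3 = 1 XOR 0 = 1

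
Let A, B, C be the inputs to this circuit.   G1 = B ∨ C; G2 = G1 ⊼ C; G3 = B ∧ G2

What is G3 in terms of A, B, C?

G1 = B ∨ C
G2 = G1 ⊼ C = (B ∨ C) ⊼ C
G3 = B ∧ G2 = B ∧ ((B ∨ C) ⊼ C)

B ∧ ((B ∨ C) ⊼ C)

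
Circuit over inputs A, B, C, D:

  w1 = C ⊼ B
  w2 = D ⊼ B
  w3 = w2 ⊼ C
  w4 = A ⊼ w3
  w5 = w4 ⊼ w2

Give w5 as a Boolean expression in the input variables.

w2 = D ⊼ B
w3 = w2 ⊼ C = (D ⊼ B) ⊼ C
w4 = A ⊼ w3 = A ⊼ ((D ⊼ B) ⊼ C)
w5 = w4 ⊼ w2 = (A ⊼ ((D ⊼ B) ⊼ C)) ⊼ (D ⊼ B)

(A ⊼ ((D ⊼ B) ⊼ C)) ⊼ (D ⊼ B)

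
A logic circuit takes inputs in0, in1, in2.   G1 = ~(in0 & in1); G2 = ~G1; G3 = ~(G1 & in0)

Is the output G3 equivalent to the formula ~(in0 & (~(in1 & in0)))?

Yes

G1 = ~(in0 & in1)
G3 = ~(G1 & in0) = ~((~(in0 & in1)) & in0)
At in0=1, in1=0, in2=0: circuit gives 0, formula gives 0.
At in0=0, in1=0, in2=0: circuit gives 1, formula gives 1.
Agrees on all 8 inputs.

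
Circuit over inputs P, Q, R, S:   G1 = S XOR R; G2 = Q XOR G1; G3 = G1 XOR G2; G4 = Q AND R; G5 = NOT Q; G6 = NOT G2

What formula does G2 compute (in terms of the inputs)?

G1 = S XOR R
G2 = Q XOR G1 = Q XOR (S XOR R)

Q XOR (S XOR R)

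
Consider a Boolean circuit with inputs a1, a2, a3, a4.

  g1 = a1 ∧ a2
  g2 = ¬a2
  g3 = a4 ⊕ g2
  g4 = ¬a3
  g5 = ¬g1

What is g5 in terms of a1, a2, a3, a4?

¬(a1 ∧ a2)

g1 = a1 ∧ a2
g5 = ¬g1 = ¬(a1 ∧ a2)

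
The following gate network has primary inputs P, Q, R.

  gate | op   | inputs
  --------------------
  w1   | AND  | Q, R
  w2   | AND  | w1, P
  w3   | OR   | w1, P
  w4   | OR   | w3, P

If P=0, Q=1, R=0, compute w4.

w1 = 1 AND 0 = 0
w3 = 0 OR 0 = 0
w4 = 0 OR 0 = 0

0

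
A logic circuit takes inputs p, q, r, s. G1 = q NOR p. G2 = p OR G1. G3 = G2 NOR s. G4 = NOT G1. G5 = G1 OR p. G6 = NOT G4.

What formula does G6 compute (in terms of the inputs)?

G1 = q NOR p
G4 = NOT G1 = NOT (q NOR p)
G6 = NOT G4 = NOT NOT (q NOR p)

NOT NOT (q NOR p)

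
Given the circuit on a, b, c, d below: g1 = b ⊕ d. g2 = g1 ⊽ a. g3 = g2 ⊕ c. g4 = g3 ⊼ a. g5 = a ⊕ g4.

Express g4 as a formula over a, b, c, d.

g1 = b ⊕ d
g2 = g1 ⊽ a = (b ⊕ d) ⊽ a
g3 = g2 ⊕ c = ((b ⊕ d) ⊽ a) ⊕ c
g4 = g3 ⊼ a = (((b ⊕ d) ⊽ a) ⊕ c) ⊼ a

(((b ⊕ d) ⊽ a) ⊕ c) ⊼ a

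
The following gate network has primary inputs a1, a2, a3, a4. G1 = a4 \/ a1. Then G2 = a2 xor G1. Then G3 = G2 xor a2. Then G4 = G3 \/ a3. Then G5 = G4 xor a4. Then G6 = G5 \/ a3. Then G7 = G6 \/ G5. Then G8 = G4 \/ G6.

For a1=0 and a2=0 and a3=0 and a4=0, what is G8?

0

G1 = 0 \/ 0 = 0
G2 = 0 xor 0 = 0
G3 = 0 xor 0 = 0
G4 = 0 \/ 0 = 0
G5 = 0 xor 0 = 0
G6 = 0 \/ 0 = 0
G8 = 0 \/ 0 = 0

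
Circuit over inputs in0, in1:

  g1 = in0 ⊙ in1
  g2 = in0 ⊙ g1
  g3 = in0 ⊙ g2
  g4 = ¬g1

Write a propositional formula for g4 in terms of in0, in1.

¬(in0 ⊙ in1)

g1 = in0 ⊙ in1
g4 = ¬g1 = ¬(in0 ⊙ in1)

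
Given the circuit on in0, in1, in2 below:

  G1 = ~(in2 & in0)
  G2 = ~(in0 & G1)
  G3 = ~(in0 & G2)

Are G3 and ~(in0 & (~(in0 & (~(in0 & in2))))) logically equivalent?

Yes

G1 = ~(in2 & in0)
G2 = ~(in0 & G1) = ~(in0 & (~(in2 & in0)))
G3 = ~(in0 & G2) = ~(in0 & (~(in0 & (~(in2 & in0)))))
At in0=1, in1=0, in2=1: circuit gives 0, formula gives 0.
At in0=0, in1=0, in2=0: circuit gives 1, formula gives 1.
Agrees on all 8 inputs.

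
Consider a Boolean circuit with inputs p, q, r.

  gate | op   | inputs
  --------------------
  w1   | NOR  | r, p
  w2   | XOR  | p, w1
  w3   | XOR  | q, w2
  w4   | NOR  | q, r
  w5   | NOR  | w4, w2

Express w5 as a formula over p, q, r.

w1 = r NOR p
w2 = p XOR w1 = p XOR (r NOR p)
w4 = q NOR r
w5 = w4 NOR w2 = (q NOR r) NOR (p XOR (r NOR p))

(q NOR r) NOR (p XOR (r NOR p))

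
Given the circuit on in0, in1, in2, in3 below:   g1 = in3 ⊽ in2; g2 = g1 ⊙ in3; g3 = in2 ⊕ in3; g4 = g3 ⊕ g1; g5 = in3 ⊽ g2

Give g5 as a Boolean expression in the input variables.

g1 = in3 ⊽ in2
g2 = g1 ⊙ in3 = (in3 ⊽ in2) ⊙ in3
g5 = in3 ⊽ g2 = in3 ⊽ ((in3 ⊽ in2) ⊙ in3)

in3 ⊽ ((in3 ⊽ in2) ⊙ in3)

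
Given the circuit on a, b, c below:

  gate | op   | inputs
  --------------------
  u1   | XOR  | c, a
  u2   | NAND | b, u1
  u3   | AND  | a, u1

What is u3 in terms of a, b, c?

a AND (c XOR a)

u1 = c XOR a
u3 = a AND u1 = a AND (c XOR a)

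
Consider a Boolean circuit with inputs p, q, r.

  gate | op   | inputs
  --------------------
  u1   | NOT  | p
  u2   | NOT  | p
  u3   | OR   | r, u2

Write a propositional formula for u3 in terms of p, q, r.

u2 = NOT p
u3 = r OR u2 = r OR NOT p

r OR NOT p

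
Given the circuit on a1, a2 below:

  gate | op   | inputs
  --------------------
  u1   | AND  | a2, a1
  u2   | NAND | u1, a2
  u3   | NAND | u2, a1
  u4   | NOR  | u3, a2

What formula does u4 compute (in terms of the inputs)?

(((a2 AND a1) NAND a2) NAND a1) NOR a2

u1 = a2 AND a1
u2 = u1 NAND a2 = (a2 AND a1) NAND a2
u3 = u2 NAND a1 = ((a2 AND a1) NAND a2) NAND a1
u4 = u3 NOR a2 = (((a2 AND a1) NAND a2) NAND a1) NOR a2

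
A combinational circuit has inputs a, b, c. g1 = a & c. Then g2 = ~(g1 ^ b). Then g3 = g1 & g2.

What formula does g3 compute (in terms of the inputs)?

(a & c) & (~((a & c) ^ b))

g1 = a & c
g2 = ~(g1 ^ b) = ~((a & c) ^ b)
g3 = g1 & g2 = (a & c) & (~((a & c) ^ b))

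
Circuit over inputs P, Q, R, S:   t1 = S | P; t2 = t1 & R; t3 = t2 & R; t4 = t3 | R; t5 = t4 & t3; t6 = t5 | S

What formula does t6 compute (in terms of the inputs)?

(((((S | P) & R) & R) | R) & (((S | P) & R) & R)) | S

t1 = S | P
t2 = t1 & R = (S | P) & R
t3 = t2 & R = ((S | P) & R) & R
t4 = t3 | R = (((S | P) & R) & R) | R
t5 = t4 & t3 = ((((S | P) & R) & R) | R) & (((S | P) & R) & R)
t6 = t5 | S = (((((S | P) & R) & R) | R) & (((S | P) & R) & R)) | S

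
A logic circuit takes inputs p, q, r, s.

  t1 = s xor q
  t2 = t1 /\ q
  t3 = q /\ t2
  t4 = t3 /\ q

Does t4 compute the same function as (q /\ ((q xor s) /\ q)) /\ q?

t1 = s xor q
t2 = t1 /\ q = (s xor q) /\ q
t3 = q /\ t2 = q /\ ((s xor q) /\ q)
t4 = t3 /\ q = (q /\ ((s xor q) /\ q)) /\ q
At p=0, q=0, r=0, s=0: circuit gives 0, formula gives 0.
At p=0, q=1, r=0, s=0: circuit gives 1, formula gives 1.
Agrees on all 16 inputs.

Yes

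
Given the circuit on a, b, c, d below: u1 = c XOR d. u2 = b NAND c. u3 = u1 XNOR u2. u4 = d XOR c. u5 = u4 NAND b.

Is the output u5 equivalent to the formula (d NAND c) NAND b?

u4 = d XOR c
u5 = u4 NAND b = (d XOR c) NAND b
At a=0, b=1, c=0, d=0: circuit gives 1, formula gives 0.

No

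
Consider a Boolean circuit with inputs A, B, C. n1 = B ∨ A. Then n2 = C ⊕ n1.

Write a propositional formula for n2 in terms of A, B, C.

n1 = B ∨ A
n2 = C ⊕ n1 = C ⊕ (B ∨ A)

C ⊕ (B ∨ A)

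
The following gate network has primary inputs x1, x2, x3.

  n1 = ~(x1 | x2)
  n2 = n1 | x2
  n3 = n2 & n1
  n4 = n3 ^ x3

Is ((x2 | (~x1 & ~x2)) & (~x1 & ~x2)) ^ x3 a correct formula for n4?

n1 = ~(x1 | x2)
n2 = n1 | x2 = (~(x1 | x2)) | x2
n3 = n2 & n1 = ((~(x1 | x2)) | x2) & (~(x1 | x2))
n4 = n3 ^ x3 = (((~(x1 | x2)) | x2) & (~(x1 | x2))) ^ x3
At x1=0, x2=0, x3=1: circuit gives 0, formula gives 0.
At x1=0, x2=0, x3=0: circuit gives 1, formula gives 1.
Agrees on all 8 inputs.

Yes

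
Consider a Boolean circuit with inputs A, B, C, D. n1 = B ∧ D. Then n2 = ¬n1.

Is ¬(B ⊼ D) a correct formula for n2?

No

n1 = B ∧ D
n2 = ¬n1 = ¬(B ∧ D)
At A=0, B=0, C=0, D=0: circuit gives 1, formula gives 0.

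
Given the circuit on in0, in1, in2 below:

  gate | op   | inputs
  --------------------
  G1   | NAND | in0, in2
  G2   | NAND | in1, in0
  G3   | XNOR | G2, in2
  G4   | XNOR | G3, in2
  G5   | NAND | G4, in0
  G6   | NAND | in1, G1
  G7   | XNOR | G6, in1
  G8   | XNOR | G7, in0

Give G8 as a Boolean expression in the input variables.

((in1 NAND (in0 NAND in2)) XNOR in1) XNOR in0

G1 = in0 NAND in2
G6 = in1 NAND G1 = in1 NAND (in0 NAND in2)
G7 = G6 XNOR in1 = (in1 NAND (in0 NAND in2)) XNOR in1
G8 = G7 XNOR in0 = ((in1 NAND (in0 NAND in2)) XNOR in1) XNOR in0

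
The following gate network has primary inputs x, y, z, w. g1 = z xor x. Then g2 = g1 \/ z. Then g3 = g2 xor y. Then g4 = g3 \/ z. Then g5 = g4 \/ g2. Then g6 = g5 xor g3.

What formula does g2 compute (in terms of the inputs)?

(z xor x) \/ z

g1 = z xor x
g2 = g1 \/ z = (z xor x) \/ z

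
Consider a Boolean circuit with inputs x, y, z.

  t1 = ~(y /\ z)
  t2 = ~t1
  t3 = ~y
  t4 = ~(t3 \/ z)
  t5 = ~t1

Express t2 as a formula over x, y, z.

~(~(y /\ z))

t1 = ~(y /\ z)
t2 = ~t1 = ~(~(y /\ z))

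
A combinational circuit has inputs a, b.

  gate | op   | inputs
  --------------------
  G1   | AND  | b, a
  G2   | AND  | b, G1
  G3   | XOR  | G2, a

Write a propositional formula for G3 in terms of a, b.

(b AND (b AND a)) XOR a

G1 = b AND a
G2 = b AND G1 = b AND (b AND a)
G3 = G2 XOR a = (b AND (b AND a)) XOR a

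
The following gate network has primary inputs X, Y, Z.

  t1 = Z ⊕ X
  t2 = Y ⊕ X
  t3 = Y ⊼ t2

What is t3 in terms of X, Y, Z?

Y ⊼ (Y ⊕ X)

t2 = Y ⊕ X
t3 = Y ⊼ t2 = Y ⊼ (Y ⊕ X)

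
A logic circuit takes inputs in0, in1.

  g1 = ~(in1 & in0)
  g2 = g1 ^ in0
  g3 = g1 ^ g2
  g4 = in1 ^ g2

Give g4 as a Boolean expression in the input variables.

in1 ^ ((~(in1 & in0)) ^ in0)

g1 = ~(in1 & in0)
g2 = g1 ^ in0 = (~(in1 & in0)) ^ in0
g4 = in1 ^ g2 = in1 ^ ((~(in1 & in0)) ^ in0)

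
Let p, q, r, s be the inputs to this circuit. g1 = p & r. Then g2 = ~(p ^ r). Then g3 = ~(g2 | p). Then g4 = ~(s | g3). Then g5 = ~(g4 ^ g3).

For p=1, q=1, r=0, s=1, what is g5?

1

g2 = ~(1 ^ 0) = 0
g3 = ~(0 | 1) = 0
g4 = ~(1 | 0) = 0
g5 = ~(0 ^ 0) = 1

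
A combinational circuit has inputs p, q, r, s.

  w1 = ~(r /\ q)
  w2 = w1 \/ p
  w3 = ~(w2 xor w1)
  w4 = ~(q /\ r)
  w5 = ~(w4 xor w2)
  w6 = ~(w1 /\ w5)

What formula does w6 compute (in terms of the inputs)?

w1 = ~(r /\ q)
w2 = w1 \/ p = (~(r /\ q)) \/ p
w4 = ~(q /\ r)
w5 = ~(w4 xor w2) = ~((~(q /\ r)) xor ((~(r /\ q)) \/ p))
w6 = ~(w1 /\ w5) = ~((~(r /\ q)) /\ (~((~(q /\ r)) xor ((~(r /\ q)) \/ p))))

~((~(r /\ q)) /\ (~((~(q /\ r)) xor ((~(r /\ q)) \/ p))))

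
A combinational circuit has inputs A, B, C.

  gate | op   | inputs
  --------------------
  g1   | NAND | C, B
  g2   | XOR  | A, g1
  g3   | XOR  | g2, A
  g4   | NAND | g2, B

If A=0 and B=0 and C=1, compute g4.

1

g1 = 1 NAND 0 = 1
g2 = 0 XOR 1 = 1
g4 = 1 NAND 0 = 1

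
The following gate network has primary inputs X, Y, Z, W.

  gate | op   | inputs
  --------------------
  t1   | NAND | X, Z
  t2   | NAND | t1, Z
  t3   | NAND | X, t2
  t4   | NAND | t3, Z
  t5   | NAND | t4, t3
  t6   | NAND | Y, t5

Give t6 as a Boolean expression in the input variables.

t1 = X NAND Z
t2 = t1 NAND Z = (X NAND Z) NAND Z
t3 = X NAND t2 = X NAND ((X NAND Z) NAND Z)
t4 = t3 NAND Z = (X NAND ((X NAND Z) NAND Z)) NAND Z
t5 = t4 NAND t3 = ((X NAND ((X NAND Z) NAND Z)) NAND Z) NAND (X NAND ((X NAND Z) NAND Z))
t6 = Y NAND t5 = Y NAND (((X NAND ((X NAND Z) NAND Z)) NAND Z) NAND (X NAND ((X NAND Z) NAND Z)))

Y NAND (((X NAND ((X NAND Z) NAND Z)) NAND Z) NAND (X NAND ((X NAND Z) NAND Z)))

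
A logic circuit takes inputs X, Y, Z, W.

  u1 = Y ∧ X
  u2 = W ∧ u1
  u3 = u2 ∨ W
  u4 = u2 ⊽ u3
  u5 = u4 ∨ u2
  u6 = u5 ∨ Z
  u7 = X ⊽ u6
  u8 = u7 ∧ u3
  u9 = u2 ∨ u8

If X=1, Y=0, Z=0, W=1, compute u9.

0

u1 = 0 ∧ 1 = 0
u2 = 1 ∧ 0 = 0
u3 = 0 ∨ 1 = 1
u4 = 0 ⊽ 1 = 0
u5 = 0 ∨ 0 = 0
u6 = 0 ∨ 0 = 0
u7 = 1 ⊽ 0 = 0
u8 = 0 ∧ 1 = 0
u9 = 0 ∨ 0 = 0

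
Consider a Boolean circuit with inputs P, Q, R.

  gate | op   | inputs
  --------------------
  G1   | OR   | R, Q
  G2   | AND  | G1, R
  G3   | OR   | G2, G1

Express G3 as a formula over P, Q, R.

((R OR Q) AND R) OR (R OR Q)

G1 = R OR Q
G2 = G1 AND R = (R OR Q) AND R
G3 = G2 OR G1 = ((R OR Q) AND R) OR (R OR Q)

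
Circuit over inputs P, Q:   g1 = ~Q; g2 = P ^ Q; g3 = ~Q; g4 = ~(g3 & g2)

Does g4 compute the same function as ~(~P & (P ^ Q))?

g2 = P ^ Q
g3 = ~Q
g4 = ~(g3 & g2) = ~(~Q & (P ^ Q))
At P=0, Q=1: circuit gives 1, formula gives 0.

No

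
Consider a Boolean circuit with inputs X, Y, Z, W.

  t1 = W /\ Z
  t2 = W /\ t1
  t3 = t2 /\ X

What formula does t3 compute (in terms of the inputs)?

(W /\ (W /\ Z)) /\ X

t1 = W /\ Z
t2 = W /\ t1 = W /\ (W /\ Z)
t3 = t2 /\ X = (W /\ (W /\ Z)) /\ X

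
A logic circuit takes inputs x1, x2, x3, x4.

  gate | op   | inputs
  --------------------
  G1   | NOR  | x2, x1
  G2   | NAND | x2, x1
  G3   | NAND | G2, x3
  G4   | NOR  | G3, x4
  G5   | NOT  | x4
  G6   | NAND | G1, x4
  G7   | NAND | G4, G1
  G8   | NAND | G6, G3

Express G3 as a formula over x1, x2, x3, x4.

(x2 NAND x1) NAND x3

G2 = x2 NAND x1
G3 = G2 NAND x3 = (x2 NAND x1) NAND x3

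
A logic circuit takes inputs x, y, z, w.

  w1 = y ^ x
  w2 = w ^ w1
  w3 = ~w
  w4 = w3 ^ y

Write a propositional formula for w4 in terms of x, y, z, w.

~w ^ y

w3 = ~w
w4 = w3 ^ y = ~w ^ y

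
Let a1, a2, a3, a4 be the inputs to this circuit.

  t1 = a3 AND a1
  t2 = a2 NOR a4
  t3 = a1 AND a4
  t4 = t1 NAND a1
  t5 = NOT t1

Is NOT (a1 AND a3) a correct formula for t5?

Yes

t1 = a3 AND a1
t5 = NOT t1 = NOT (a3 AND a1)
At a1=1, a2=0, a3=1, a4=0: circuit gives 0, formula gives 0.
At a1=0, a2=0, a3=0, a4=0: circuit gives 1, formula gives 1.
Agrees on all 16 inputs.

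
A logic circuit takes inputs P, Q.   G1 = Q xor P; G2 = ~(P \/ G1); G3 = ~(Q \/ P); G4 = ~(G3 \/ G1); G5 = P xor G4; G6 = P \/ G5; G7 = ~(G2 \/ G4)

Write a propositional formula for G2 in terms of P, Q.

G1 = Q xor P
G2 = ~(P \/ G1) = ~(P \/ (Q xor P))

~(P \/ (Q xor P))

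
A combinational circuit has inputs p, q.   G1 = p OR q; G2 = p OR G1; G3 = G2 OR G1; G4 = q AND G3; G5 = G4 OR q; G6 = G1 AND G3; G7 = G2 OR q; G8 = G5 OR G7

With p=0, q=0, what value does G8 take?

G1 = 0 OR 0 = 0
G2 = 0 OR 0 = 0
G3 = 0 OR 0 = 0
G4 = 0 AND 0 = 0
G5 = 0 OR 0 = 0
G7 = 0 OR 0 = 0
G8 = 0 OR 0 = 0

0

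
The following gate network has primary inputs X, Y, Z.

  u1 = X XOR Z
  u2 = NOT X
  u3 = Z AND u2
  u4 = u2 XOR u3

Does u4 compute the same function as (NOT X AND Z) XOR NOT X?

u2 = NOT X
u3 = Z AND u2 = Z AND NOT X
u4 = u2 XOR u3 = NOT X XOR (Z AND NOT X)
At X=0, Y=0, Z=1: circuit gives 0, formula gives 0.
At X=0, Y=0, Z=0: circuit gives 1, formula gives 1.
Agrees on all 8 inputs.

Yes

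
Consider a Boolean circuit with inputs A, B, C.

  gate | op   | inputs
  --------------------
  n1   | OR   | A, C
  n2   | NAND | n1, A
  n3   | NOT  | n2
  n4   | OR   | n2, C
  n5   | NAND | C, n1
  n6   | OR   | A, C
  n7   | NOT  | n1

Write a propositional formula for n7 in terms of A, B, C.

NOT (A OR C)

n1 = A OR C
n7 = NOT n1 = NOT (A OR C)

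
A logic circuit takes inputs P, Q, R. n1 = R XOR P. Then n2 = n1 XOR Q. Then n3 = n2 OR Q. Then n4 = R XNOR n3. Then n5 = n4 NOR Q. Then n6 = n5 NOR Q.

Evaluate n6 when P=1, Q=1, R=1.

0

n1 = 1 XOR 1 = 0
n2 = 0 XOR 1 = 1
n3 = 1 OR 1 = 1
n4 = 1 XNOR 1 = 1
n5 = 1 NOR 1 = 0
n6 = 0 NOR 1 = 0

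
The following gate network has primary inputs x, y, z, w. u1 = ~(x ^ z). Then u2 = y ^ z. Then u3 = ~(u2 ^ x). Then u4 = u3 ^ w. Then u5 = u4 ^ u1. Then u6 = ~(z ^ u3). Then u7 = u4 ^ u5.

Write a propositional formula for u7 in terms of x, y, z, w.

((~((y ^ z) ^ x)) ^ w) ^ (((~((y ^ z) ^ x)) ^ w) ^ (~(x ^ z)))

u1 = ~(x ^ z)
u2 = y ^ z
u3 = ~(u2 ^ x) = ~((y ^ z) ^ x)
u4 = u3 ^ w = (~((y ^ z) ^ x)) ^ w
u5 = u4 ^ u1 = ((~((y ^ z) ^ x)) ^ w) ^ (~(x ^ z))
u7 = u4 ^ u5 = ((~((y ^ z) ^ x)) ^ w) ^ (((~((y ^ z) ^ x)) ^ w) ^ (~(x ^ z)))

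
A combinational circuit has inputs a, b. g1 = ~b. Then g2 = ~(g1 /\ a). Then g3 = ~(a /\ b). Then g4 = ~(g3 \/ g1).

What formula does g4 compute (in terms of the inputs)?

~((~(a /\ b)) \/ ~b)

g1 = ~b
g3 = ~(a /\ b)
g4 = ~(g3 \/ g1) = ~((~(a /\ b)) \/ ~b)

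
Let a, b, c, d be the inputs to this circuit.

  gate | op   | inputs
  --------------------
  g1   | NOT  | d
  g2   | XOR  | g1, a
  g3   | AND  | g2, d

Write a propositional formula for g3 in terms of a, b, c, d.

(NOT d XOR a) AND d

g1 = NOT d
g2 = g1 XOR a = NOT d XOR a
g3 = g2 AND d = (NOT d XOR a) AND d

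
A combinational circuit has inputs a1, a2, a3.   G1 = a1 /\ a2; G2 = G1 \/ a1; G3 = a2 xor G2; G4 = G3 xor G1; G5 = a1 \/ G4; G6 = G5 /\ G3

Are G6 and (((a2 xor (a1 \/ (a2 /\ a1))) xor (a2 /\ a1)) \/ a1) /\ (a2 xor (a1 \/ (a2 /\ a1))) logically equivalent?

Yes

G1 = a1 /\ a2
G2 = G1 \/ a1 = (a1 /\ a2) \/ a1
G3 = a2 xor G2 = a2 xor ((a1 /\ a2) \/ a1)
G4 = G3 xor G1 = (a2 xor ((a1 /\ a2) \/ a1)) xor (a1 /\ a2)
G5 = a1 \/ G4 = a1 \/ ((a2 xor ((a1 /\ a2) \/ a1)) xor (a1 /\ a2))
G6 = G5 /\ G3 = (a1 \/ ((a2 xor ((a1 /\ a2) \/ a1)) xor (a1 /\ a2))) /\ (a2 xor ((a1 /\ a2) \/ a1))
At a1=0, a2=0, a3=0: circuit gives 0, formula gives 0.
At a1=0, a2=1, a3=0: circuit gives 1, formula gives 1.
Agrees on all 8 inputs.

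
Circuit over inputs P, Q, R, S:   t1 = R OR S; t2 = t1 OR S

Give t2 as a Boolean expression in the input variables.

(R OR S) OR S

t1 = R OR S
t2 = t1 OR S = (R OR S) OR S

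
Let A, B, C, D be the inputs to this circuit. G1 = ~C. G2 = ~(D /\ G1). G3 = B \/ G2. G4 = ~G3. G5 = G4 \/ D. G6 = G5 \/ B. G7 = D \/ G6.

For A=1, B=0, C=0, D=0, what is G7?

0

G1 = ~0 = 1
G2 = ~(0 /\ 1) = 1
G3 = 0 \/ 1 = 1
G4 = ~1 = 0
G5 = 0 \/ 0 = 0
G6 = 0 \/ 0 = 0
G7 = 0 \/ 0 = 0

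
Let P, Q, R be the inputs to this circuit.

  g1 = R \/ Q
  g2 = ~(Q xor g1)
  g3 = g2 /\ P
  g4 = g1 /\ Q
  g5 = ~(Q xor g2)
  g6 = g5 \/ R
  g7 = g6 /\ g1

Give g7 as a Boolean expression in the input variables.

((~(Q xor (~(Q xor (R \/ Q))))) \/ R) /\ (R \/ Q)

g1 = R \/ Q
g2 = ~(Q xor g1) = ~(Q xor (R \/ Q))
g5 = ~(Q xor g2) = ~(Q xor (~(Q xor (R \/ Q))))
g6 = g5 \/ R = (~(Q xor (~(Q xor (R \/ Q))))) \/ R
g7 = g6 /\ g1 = ((~(Q xor (~(Q xor (R \/ Q))))) \/ R) /\ (R \/ Q)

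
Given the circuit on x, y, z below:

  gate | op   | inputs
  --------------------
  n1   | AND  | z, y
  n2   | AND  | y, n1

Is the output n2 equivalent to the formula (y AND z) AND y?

Yes

n1 = z AND y
n2 = y AND n1 = y AND (z AND y)
At x=0, y=0, z=0: circuit gives 0, formula gives 0.
At x=0, y=1, z=1: circuit gives 1, formula gives 1.
Agrees on all 8 inputs.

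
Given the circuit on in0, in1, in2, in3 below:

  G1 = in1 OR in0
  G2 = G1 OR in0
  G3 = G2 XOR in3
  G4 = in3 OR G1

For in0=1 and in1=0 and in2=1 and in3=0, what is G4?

1

G1 = 0 OR 1 = 1
G4 = 0 OR 1 = 1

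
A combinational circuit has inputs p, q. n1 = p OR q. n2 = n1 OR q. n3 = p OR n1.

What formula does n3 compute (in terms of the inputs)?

n1 = p OR q
n3 = p OR n1 = p OR (p OR q)

p OR (p OR q)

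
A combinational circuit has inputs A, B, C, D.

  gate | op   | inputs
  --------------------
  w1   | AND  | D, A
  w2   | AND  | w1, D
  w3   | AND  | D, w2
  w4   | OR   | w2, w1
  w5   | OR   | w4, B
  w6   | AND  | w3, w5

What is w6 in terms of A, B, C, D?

(D AND ((D AND A) AND D)) AND ((((D AND A) AND D) OR (D AND A)) OR B)

w1 = D AND A
w2 = w1 AND D = (D AND A) AND D
w3 = D AND w2 = D AND ((D AND A) AND D)
w4 = w2 OR w1 = ((D AND A) AND D) OR (D AND A)
w5 = w4 OR B = (((D AND A) AND D) OR (D AND A)) OR B
w6 = w3 AND w5 = (D AND ((D AND A) AND D)) AND ((((D AND A) AND D) OR (D AND A)) OR B)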